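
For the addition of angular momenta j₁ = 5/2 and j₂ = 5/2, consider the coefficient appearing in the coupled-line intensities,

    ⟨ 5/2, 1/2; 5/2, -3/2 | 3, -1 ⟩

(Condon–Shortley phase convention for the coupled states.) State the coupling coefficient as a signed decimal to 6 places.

triangle: 2!·3!·3!/9! = 72/362880
(j±m)!: 3!·2!·1!·4!·2!·4! = 13824
prefactor² = (2J+1)·Δ·N² = 96/5
  k=0: +1/(0!·2!·2!·1!·1!·2!) = 1/8
  k=1: −1/(1!·1!·1!·0!·2!·3!) = -1/12
Σ = 1/24  ⇒  CG² = 96/5·(1/24)² = 1/30
CG = +√(1/30) = +0.182574

+0.182574  (= +√(1/30))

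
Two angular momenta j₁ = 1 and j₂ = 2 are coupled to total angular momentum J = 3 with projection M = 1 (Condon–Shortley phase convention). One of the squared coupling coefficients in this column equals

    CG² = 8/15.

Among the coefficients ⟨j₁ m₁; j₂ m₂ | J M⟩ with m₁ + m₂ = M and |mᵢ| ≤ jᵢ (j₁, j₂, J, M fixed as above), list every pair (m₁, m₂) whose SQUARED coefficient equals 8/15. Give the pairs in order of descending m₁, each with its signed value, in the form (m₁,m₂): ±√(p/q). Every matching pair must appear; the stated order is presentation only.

(0,1): +√(8/15)

Admissible pairs with m₁+m₂ = M = 1: (-1,2), (0,1), (1,0)
  (m₁,m₂)=(1,0): CG² = 2/5, CG = +√(2/5)
  (m₁,m₂)=(0,1): CG² = 8/15, CG = +√(8/15)   ← matches the target
  (m₁,m₂)=(-1,2): CG² = 1/15, CG = +√(1/15)
Pairs with CG² = 8/15: (0,1): +√(8/15)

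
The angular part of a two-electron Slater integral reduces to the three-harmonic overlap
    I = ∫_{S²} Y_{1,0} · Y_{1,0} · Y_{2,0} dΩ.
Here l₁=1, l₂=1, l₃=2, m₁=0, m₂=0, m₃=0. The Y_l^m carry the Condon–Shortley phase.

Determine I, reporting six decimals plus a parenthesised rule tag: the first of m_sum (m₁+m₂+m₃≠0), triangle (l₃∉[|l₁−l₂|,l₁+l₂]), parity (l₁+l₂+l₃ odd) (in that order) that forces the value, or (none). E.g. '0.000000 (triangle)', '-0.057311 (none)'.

m-sum 0 ✓  L=4 even ✓  0≤2≤2 ✓
Π(2lᵢ+1) = 3×3×5 = 45
triangle coeff Δ(1,1,2) = 1/30
Σ_t [0,0]: t=0:+1/1 = 1/1
(3j)²=2/15 [(1 1 2; 0 0 0)], sign=+1
(m-triple is (0,0,0) — same symbol as above.)
⇒ 4πI² = 4/5
I = (+1)√(4/5/(4π)) = 0.25231325
No selection rule forces the value: the integral is nonzero (none).

0.252313 (none)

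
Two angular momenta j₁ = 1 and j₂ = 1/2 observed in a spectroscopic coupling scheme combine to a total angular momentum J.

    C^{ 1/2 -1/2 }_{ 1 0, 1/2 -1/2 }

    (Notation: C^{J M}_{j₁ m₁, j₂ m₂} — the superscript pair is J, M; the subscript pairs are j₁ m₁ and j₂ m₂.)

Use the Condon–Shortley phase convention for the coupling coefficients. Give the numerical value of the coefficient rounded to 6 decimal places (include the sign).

+√(1/3) ≈ +0.577350

j₁+j₂−J=1  J+j₁−j₂=1  J−j₁+j₂=0  j₁+j₂+J+1=3
(j₁±m₁, j₂±m₂, J±M) = (1,1,0,1,0,1)
P² = 1/3
sum k=0..0:
  [0] +1/1 = 1
S = 1
C² = P²·S² = 1/3 ; C = +0.577350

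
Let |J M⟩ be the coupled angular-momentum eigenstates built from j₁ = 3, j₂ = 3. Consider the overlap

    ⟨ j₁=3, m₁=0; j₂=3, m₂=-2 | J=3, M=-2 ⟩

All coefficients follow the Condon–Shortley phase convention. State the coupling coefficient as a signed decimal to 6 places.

-0.408248  (= −√(1/6))

j₁+j₂−J=3  J+j₁−j₂=3  J−j₁+j₂=3  j₁+j₂+J+1=10
(j₁±m₁, j₂±m₂, J±M) = (3,3,1,5,1,5)
P² = 216
sum k=0..1:
  [0] +1/72 = 1/72
  [1] −1/24 = -1/24
S = -1/36
C² = P²·S² = 1/6 ; C = -0.408248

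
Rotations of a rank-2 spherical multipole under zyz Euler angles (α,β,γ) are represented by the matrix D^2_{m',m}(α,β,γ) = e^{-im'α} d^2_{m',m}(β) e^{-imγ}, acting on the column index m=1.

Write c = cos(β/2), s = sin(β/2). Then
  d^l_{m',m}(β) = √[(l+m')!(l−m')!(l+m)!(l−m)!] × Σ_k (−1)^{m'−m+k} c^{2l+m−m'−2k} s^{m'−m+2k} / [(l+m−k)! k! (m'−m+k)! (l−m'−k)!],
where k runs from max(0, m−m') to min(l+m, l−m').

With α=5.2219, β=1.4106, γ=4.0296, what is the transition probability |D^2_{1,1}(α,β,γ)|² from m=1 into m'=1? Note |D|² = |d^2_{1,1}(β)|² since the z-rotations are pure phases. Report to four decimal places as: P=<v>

P=0.1559

First d^2_{1,1}(β=1.4106), then the phase factors e^{-i(1)α} and e^{-i(1)γ}:
c=cos(1.410600/2)=0.761417, s=sin(1.410600/2)=0.648262; N=√[6·1·6·1]=6.000000
k∈{0,1} keeps every argument non-negative
  k=0: (−1)^0·6.0000/(6)·0.7614^4·0.6483^0 = +0.336117
  k=1: (−1)^1·6.0000/(2)·0.7614^2·0.6483^2 = -0.730917
d^2_{1,1}(1.4106) = +0.336117 -0.730917 = -0.394800
|D^2_{1,1}|² = |d^2_{1,1}(β)|² = (-0.394800)² = 0.155867 (the z-rotation phases have unit modulus)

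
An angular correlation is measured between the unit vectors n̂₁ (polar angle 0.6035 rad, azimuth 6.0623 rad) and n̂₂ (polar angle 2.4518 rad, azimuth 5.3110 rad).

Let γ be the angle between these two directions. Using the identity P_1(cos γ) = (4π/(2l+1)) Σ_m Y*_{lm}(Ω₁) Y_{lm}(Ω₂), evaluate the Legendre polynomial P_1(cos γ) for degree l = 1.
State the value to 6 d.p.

-0.371180

Expand P_1 via completeness: Σ_{m} conj(Y_{1,m}) at Ω₁ times Y_{1,m} at Ω₂ —
  m=-1: (0.191314, -0.042959) × (0.123893, 0.181634) = (0.031505, 0.029427)  (running Σ = (0.031505, 0.029427))
  m=0: (0.402293, -0.000000) × (-0.376897, 0.000000) = (-0.151623, 0.000000)  (running Σ = (-0.120118, 0.029427))
  m=1: (-0.191314, -0.042959) × (-0.123893, 0.181634) = (0.031505, -0.029427)  (running Σ = (-0.088613, 0.000000))
Σ over m = (-0.088613, 0.000000); ×(4π/3) → (-0.371180, 0.000000). Real part: -0.371180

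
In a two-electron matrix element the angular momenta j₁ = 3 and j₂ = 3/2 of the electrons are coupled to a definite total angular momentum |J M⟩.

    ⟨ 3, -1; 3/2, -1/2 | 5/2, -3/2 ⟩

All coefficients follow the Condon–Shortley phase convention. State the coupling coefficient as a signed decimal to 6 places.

triangle: 2!*4!*1!/8! = 48/40320
(j±m)!: 2!*4!*1!*2!*1!*4! = 2304
prefactor² = (2J+1)*Δ*N² = 576/35
  k=0: +1/(0!*2!*4!*1!*0!*0!) = 1/48
  k=1: −1/(1!*1!*3!*0!*1!*1!) = -1/6
Σ = -7/48  ⇒  CG² = 576/35*(-7/48)² = 7/20
CG = −√(7/20) = -0.591608

−√(7/20) = -0.591608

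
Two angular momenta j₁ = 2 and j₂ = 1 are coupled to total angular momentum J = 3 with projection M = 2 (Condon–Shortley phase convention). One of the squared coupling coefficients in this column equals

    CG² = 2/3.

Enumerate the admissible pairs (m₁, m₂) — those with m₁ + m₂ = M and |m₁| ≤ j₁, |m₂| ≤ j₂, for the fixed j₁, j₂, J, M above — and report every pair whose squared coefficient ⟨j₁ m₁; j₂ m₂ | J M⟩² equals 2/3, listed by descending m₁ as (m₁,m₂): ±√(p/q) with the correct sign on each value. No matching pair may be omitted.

Admissible pairs with m₁+m₂ = M = 2: (1,1), (2,0)
  (m₁,m₂)=(2,0): CG² = 1/3, CG = +√(1/3)
  (m₁,m₂)=(1,1): CG² = 2/3, CG = +√(2/3)   ← matches the target
Pairs with CG² = 2/3: (1,1): +√(2/3)

(1,1): +√(2/3)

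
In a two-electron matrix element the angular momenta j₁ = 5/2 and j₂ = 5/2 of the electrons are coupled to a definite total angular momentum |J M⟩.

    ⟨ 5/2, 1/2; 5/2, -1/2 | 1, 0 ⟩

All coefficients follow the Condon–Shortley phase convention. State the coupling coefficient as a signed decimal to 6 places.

+0.119523

√[3·4!1!1!/7! · 3!2!2!3!1!1!] = √(72/35)
  +(−1)^1/∏(1,3,1,1,0,0)! = -1/6  (running -1/6)
  +(−1)^2/∏(2,2,0,0,1,1)! = 1/4  (running 1/12)
⟨..|..⟩ = √(72/35)·(1/12) = +0.119523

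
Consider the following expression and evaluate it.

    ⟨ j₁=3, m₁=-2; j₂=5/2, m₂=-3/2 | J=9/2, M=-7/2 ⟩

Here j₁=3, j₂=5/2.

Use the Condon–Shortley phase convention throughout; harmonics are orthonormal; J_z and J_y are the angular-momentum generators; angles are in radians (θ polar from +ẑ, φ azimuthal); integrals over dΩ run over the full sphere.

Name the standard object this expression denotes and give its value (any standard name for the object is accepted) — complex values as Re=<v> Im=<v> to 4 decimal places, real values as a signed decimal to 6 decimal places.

This is a Clebsch–Gordan (vector-coupling) coefficient.
√[10·1!5!4!/11! · 1!5!1!4!1!8!] = √(921600/11)
  +(−1)^0/∏(0,1,5,1,0,3)! = 1/720  (running 1/720)
  +(−1)^1/∏(1,0,4,0,1,4)! = -1/576  (running -1/2880)
⟨..|..⟩ = √(921600/11)·(-1/2880) = -0.100504

Clebsch–Gordan coefficient, −√(1/99) ≈ -0.100504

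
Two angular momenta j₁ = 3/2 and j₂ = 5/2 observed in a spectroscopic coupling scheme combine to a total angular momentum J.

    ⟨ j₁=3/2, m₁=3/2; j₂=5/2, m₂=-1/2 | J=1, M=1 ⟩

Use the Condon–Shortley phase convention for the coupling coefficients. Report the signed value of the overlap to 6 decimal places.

+0.223607

√[3·3!0!2!/6! · 3!0!2!3!2!0!] = √(36/5)
  +(−1)^0/∏(0,3,0,2,0,0)! = 1/12  (running 1/12)
⟨..|..⟩ = √(36/5)·(1/12) = +0.223607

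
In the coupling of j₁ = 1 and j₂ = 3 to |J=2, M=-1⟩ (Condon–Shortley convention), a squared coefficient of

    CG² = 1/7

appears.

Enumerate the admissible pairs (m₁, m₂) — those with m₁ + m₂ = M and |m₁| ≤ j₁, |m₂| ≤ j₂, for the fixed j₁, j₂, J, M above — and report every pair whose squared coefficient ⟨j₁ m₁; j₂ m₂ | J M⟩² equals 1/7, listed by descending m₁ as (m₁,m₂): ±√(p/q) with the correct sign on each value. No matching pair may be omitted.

(-1,0): +√(1/7)

Admissible pairs with m₁+m₂ = M = -1: (-1,0), (0,-1), (1,-2)
  (m₁,m₂)=(1,-2): CG² = 10/21, CG = +√(10/21)
  (m₁,m₂)=(0,-1): CG² = 8/21, CG = −√(8/21)
  (m₁,m₂)=(-1,0): CG² = 1/7, CG = +√(1/7)   ← matches the target
Pairs with CG² = 1/7: (-1,0): +√(1/7)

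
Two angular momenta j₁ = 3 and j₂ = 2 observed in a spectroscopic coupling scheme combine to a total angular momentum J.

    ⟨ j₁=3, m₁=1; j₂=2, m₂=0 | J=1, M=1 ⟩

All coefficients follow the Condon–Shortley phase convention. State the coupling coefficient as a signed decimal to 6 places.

triangle: 4!*2!*0!/7! = 48/5040
(j±m)!: 4!*2!*2!*2!*2!*0! = 384
prefactor² = (2J+1)*Δ*N² = 384/35
  k=2: +1/(2!*2!*0!*0!*2!*0!) = 1/8
Σ = 1/8  ⇒  CG² = 384/35*(1/8)² = 6/35
CG = +√(6/35) = +0.414039

+0.414039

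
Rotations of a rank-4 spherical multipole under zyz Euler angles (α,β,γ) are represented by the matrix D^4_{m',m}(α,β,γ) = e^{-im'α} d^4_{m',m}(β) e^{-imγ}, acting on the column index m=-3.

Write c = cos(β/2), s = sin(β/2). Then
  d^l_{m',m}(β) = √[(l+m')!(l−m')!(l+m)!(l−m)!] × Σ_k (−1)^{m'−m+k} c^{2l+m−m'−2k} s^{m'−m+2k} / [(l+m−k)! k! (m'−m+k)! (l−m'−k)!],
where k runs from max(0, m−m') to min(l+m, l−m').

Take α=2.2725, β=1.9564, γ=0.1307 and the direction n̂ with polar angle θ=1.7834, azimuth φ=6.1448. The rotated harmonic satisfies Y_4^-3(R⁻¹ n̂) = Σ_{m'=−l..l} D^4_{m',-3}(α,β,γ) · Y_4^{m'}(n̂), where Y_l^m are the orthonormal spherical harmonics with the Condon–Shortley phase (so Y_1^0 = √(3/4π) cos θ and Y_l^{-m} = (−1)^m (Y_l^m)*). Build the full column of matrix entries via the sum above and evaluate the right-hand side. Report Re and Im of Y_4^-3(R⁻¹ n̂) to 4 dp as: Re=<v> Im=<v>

Need the full column D^4_{m',-3} for m'=−4..4 at α=2.2725, β=1.9564, γ=0.1307.
cos(β/2)=0.558517, sin(β/2)=0.829493
d^4_{-4,-3}: single k=1 term ⇒ +0.039775;  D = -0.039710-0.002279i
d^4_{-3,-3}: k∈[0..1] ⇒ +0.009469 -0.146198 = -0.136729;  D = -0.082134-0.109311i
d^4_{-2,-3}: k∈[0..1] ⇒ -0.052617 +0.348180 = +0.295563;  D = +0.065859-0.288132i
d^4_{-1,-3}: k∈[0..1] ⇒ +0.165772 -0.609417 = -0.443645;  D = +0.394125-0.203682i
d^4_{0,-3}: k∈[0..1] ⇒ -0.367014 +0.809537 = +0.442523;  D = +0.408939+0.169101i
d^4_{1,-3}: k∈[0..1] ⇒ +0.609417 -0.806529 = -0.197111;  D = +0.060056+0.187740i
d^4_{2,-3}: k∈[0..1] ⇒ -0.767994 +0.564665 = -0.203330;  D = +0.107918-0.172327i
d^4_{3,-3}: k∈[0..1] ⇒ +0.711292 -0.224132 = +0.487160;  D = +0.482242-0.069048i
d^4_{4,-3}: single k=0 term ⇒ -0.426846;  D = +0.318962+0.283656i
Y_4^{m'}(θ=1.7834,φ=6.1448) and Σ D·Y over m':
  (-0.0397-0.0023i)·(+0.3437+0.2124i)  (-0.0821-0.1093i)·(-0.2257-0.0995i)  (+0.0659-0.2881i)·(-0.2116-0.0601i)  (+0.3941-0.2037i)·(+0.2598+0.0362i)  (+0.4089+0.1691i)·(+0.1834+0.0000i)  (+0.0601+0.1877i)·(-0.2598+0.0362i)  (+0.1079-0.1723i)·(-0.2116+0.0601i)  (+0.4822-0.0690i)·(+0.2257-0.0995i)  (+0.3190+0.2837i)·(+0.3437-0.2124i)
Y_4^-3(R⁻¹ n̂) = +0.384974+0.035538i

Re=0.3850 Im=0.0355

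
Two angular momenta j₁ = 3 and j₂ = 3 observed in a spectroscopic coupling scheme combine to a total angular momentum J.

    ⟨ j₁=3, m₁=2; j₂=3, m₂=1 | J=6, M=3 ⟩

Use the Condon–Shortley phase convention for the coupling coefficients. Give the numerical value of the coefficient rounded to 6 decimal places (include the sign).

triangle: 0!×6!×6!/13! = 518400/6227020800
(j±m)!: 5!×1!×4!×2!×9!×3! = 12541132800
prefactor² = (2J+1)×Δ×N² = 149299200/11
  k=0: +1/(0!×0!×1!×4!×5!×2!) = 1/5760
Σ = 1/5760  ⇒  CG² = 149299200/11×(1/5760)² = 9/22
CG = +√(9/22) = +0.639602

+0.639602  (= +√(9/22))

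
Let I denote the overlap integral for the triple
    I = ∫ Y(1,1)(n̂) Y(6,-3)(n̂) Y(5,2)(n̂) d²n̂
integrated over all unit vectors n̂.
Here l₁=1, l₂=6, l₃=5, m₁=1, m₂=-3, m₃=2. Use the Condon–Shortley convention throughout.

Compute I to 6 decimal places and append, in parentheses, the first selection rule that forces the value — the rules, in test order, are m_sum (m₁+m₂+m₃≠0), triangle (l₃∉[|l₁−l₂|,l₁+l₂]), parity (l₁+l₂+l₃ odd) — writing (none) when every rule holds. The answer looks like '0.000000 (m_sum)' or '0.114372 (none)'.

Checks pass: Σm=0; 12 even; l₃=5∈[5,7].
(2·1+1)(2·6+1)(2·5+1) = 429
Δ: 2! 0! 10! / 13! → 1/858
sum: t=1:−1/14400 = -1/14400
3j²(1 6 5; 0 0 0) = Δ·Π!·Σ² = 6/143  (sign +1)
sum: t=0:+1/60480 = 1/60480
3j²(1 6 5; 1 -3 2) = Δ·Π!·Σ² = 6/143  (sign -1)
combine: 4πI² = 429·6/143·6/143 = 108/143
take √, sign -1: I = -0.24515397
No selection rule forces the value: the integral is nonzero (none).

-0.245154 (none)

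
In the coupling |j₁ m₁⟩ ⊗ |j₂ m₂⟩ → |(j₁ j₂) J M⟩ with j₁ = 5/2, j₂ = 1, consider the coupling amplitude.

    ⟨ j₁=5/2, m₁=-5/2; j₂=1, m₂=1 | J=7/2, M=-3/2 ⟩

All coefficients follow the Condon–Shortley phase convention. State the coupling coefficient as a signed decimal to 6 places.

√[8·0!5!2!/8! · 0!5!2!0!2!5!] = √(19200/7)
  +(−1)^0/∏(0,0,5,2,0,0)! = 1/240  (running 1/240)
⟨..|..⟩ = √(19200/7)·(1/240) = +0.218218

+0.218218  (= +√(1/21))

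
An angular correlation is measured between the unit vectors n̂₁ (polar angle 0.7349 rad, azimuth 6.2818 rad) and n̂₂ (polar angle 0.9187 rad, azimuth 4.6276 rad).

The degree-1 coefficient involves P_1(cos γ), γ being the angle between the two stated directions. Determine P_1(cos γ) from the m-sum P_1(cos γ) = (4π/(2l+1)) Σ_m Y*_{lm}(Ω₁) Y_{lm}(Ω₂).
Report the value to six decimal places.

Term-by-term m-sum for l=1 (normalisation 4π/3 = 4.188790):
  term(m=-1) = -0.005300+0.063393i   from Y*(Ω₁)=+0.231658-0.000321i, Y(Ω₂)=-0.023255+0.273617i
  term(m=+0) = +0.107483+0.000000i   from Y*(Ω₁)=+0.362493-0.000000i, Y(Ω₂)=+0.296510+0.000000i
  term(m=+1) = -0.005300-0.063393i   from Y*(Ω₁)=-0.231658-0.000321i, Y(Ω₂)=+0.023255+0.273617i
Accumulated sum +0.096884+0.000000i; after 4π/(2l+1) scaling, +0.405827+0.000000i ⇒ P_1 = 0.405827

0.405827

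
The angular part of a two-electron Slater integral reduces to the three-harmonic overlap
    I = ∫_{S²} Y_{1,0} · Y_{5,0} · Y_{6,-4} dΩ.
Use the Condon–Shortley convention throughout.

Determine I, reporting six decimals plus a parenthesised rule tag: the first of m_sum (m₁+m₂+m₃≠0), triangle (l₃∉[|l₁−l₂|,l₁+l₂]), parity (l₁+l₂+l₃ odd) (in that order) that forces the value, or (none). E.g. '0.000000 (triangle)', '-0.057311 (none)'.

0.000000 (m_sum)

m-sum = 0 + 0 − 4 = -4 ≠ 0 ⇒ I = 0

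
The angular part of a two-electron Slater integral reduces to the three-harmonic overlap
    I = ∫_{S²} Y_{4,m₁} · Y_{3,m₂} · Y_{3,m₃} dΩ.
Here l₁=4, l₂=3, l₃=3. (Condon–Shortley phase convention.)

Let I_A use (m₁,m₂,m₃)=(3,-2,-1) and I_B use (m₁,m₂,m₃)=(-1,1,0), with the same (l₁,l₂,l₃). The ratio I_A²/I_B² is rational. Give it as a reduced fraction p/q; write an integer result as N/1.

14/15

Shared (l₁,l₂,l₃)=(4,3,3): N and (l;000)² cancel in I_A²/I_B².
A: Δ = 4!·4!·2!/11! = 1/34650; Racah Σ t=0..1: t=0:+1/144 t=1:−1/288 = 1/288; ⇒ 3j(4 3 3; 3 -2 -1)² = 1/99, sgn +1
B: Δ = 4!·4!·2!/11! = 1/34650; Racah Σ t=2..4: t=2:+1/48 t=3:−1/24 t=4:+1/288 = -5/288; ⇒ 3j(4 3 3; -1 1 0)² = 5/462, sgn +1
I_A²/I_B² = (1/99)/(5/462) = 14/15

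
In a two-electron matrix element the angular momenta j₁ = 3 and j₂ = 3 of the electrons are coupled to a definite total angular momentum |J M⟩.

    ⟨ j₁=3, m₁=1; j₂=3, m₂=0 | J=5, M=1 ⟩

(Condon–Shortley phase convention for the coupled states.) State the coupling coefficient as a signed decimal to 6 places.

triangle: 1!·5!·5!/12! = 14400/479001600
(j±m)!: 4!·2!·3!·3!·6!·4! = 29859840
prefactor² = (2J+1)·Δ·N² = 69120/7
  k=0: +1/(0!·1!·2!·3!·3!·2!) = 1/144
  k=1: −1/(1!·0!·1!·2!·4!·3!) = -1/288
Σ = 1/288  ⇒  CG² = 69120/7·(1/288)² = 5/42
CG = +√(5/42) = +0.345033

+0.345033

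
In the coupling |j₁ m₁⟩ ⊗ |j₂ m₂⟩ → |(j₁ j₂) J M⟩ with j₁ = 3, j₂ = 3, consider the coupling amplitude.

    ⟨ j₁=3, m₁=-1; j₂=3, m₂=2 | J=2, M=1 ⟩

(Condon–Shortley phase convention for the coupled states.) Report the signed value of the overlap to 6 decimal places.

j₁+j₂−J=4  J+j₁−j₂=2  J−j₁+j₂=2  j₁+j₂+J+1=9
(j₁±m₁, j₂±m₂, J±M) = (2,4,5,1,3,1)
P² = 320/7
sum k=3..4:
  [3] −1/12 = -1/12
  [4] +1/48 = 1/48
S = -1/16
C² = P²·S² = 5/28 ; C = -0.422577

−√(5/28) ≈ -0.422577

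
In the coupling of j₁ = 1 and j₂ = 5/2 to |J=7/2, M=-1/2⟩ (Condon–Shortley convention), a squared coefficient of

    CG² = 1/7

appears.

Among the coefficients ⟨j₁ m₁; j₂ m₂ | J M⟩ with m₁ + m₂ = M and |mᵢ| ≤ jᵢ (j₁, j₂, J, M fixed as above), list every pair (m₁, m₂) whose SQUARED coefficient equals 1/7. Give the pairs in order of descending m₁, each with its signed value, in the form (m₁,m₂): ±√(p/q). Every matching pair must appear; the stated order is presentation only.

Admissible pairs with m₁+m₂ = M = -1/2: (-1,1/2), (0,-1/2), (1,-3/2)
  (m₁,m₂)=(1,-3/2): CG² = 1/7, CG = +√(1/7)   ← matches the target
  (m₁,m₂)=(0,-1/2): CG² = 4/7, CG = +√(4/7)
  (m₁,m₂)=(-1,1/2): CG² = 2/7, CG = +√(2/7)
Pairs with CG² = 1/7: (1,-3/2): +√(1/7)

(1,-3/2): +√(1/7)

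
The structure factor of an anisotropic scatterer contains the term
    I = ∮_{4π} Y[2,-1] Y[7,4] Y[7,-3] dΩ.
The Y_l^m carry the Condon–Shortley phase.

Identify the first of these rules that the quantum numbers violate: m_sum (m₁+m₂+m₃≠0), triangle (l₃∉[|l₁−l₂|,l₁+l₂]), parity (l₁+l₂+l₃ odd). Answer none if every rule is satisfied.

Σmᵢ = 0  ✓
l₃∈[|l₁−l₂|,l₁+l₂]=[5,9], have l₃=7  ✓
Σlᵢ = 16 ⇒ even  ✓

none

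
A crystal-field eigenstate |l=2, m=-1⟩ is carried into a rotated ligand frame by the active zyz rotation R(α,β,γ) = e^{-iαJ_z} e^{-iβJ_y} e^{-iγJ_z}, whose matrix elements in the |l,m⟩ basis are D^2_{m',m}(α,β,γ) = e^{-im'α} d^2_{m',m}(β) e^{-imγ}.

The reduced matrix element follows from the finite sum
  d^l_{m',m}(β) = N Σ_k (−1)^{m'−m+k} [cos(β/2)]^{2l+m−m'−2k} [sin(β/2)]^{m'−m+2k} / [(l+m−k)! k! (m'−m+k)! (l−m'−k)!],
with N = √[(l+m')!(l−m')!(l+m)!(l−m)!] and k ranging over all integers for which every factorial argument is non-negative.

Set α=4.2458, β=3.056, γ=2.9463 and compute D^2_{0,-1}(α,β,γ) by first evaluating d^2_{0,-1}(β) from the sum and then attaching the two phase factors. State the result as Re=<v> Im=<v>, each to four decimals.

Re=-0.1023 Im=0.0202

Split into d^2_{0,-1}(β=3.0560) × two z-phases.
With c≡cos(β/2)=0.042783 and s≡sin(β/2)=0.999084, N=[2·2·1·6]^{1/2}=4.898979
Admissible k: 0..1 (factorial args all ≥0)
  k=0: (−1)^1·4.8990/(2)·0.0428^3·0.9991^1 = -0.000192
  k=1: (−1)^2·4.8990/(2)·0.0428^1·0.9991^3 = +0.104510
d^2_{0,-1}(3.0560) = -0.000192 +0.104510 = +0.104318
Attach z-rotation phases: D = e^{-i(0)(4.2458)}·(+0.104318)·e^{-i(-1)(2.9463)} = -0.102335+0.020243i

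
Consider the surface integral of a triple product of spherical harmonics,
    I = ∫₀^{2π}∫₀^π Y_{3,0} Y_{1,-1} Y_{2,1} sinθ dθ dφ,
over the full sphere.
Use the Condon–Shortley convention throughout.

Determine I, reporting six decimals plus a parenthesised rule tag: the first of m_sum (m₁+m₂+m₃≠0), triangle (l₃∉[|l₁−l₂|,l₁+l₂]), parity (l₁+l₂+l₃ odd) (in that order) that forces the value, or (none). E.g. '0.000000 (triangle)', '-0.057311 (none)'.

Rules hold: Σm=0, L=6 even, 2≤2≤4.
N = 7·3·5 = 105
Δ = 2!·4!·0!/7! = 1/105
Racah Σ t=1..1: t=1:−1/4 = -1/4
⇒ 3j(3 1 2; 0 0 0)² = 3/35, sgn -1
Racah Σ t=0..0: t=0:+1/12 = 1/12
⇒ 3j(3 1 2; 0 -1 1)² = 1/35, sgn -1
4πI² = N·(3j₀)²·(3jₘ)² = 9/35
I = +1·√(0.257143/4π) = 0.14304817
No selection rule forces the value: the integral is nonzero (none).

0.143048 (none)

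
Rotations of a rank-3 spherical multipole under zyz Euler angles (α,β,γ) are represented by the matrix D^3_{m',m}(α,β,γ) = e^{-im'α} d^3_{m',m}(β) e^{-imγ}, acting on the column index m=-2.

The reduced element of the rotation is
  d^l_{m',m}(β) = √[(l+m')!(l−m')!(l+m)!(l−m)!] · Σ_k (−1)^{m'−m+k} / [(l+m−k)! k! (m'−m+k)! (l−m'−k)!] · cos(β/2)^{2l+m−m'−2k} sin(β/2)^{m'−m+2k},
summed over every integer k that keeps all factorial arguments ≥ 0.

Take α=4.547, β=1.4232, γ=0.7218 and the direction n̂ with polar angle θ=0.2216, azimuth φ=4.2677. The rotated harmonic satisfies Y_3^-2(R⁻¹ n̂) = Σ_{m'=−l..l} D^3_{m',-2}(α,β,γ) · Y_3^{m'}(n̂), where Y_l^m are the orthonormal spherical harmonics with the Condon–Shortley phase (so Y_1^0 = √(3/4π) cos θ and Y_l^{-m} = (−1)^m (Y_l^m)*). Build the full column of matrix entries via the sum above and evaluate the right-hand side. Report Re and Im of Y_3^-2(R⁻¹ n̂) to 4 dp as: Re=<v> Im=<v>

Need the full column D^3_{m',-2} for m'=−3..3 at α=4.5470, β=1.4232, γ=0.7218.
cos(β/2)=0.757318, sin(β/2)=0.653046
d^3_{-3,-2}: single k=1 term ⇒ +0.398484;  D = -0.323537+0.232623i
d^3_{-2,-2}: k∈[0..1] ⇒ +0.188656 -0.701408 = -0.512753;  D = +0.226705+0.459914i
d^3_{-1,-2}: k∈[0..1] ⇒ -0.514441 +0.765062 = +0.250622;  D = +0.239970-0.072286i
d^3_{0,-2}: k∈[0..1] ⇒ +0.768355 -0.571338 = +0.197017;  D = +0.024992+0.195425i
d^3_{1,-2}: k∈[0..1] ⇒ -0.765062 +0.284445 = -0.480617;  D = +0.480267+0.018352i
d^3_{2,-2}: k∈[0..1] ⇒ +0.521558 -0.077565 = +0.443993;  D = +0.089766-0.434824i
d^3_{3,-2}: single k=0 term ⇒ -0.220330;  D = -0.205502-0.079463i
Y_3^{m'}(θ=0.2216,φ=4.2677) and Σ D·Y over m':
  (-0.3235+0.2326i)·(+0.0043-0.0010i)  (+0.2267+0.4599i)·(-0.0303-0.0374i)  (+0.2400-0.0723i)·(-0.1148+0.2410i)  (+0.0250+0.1954i)·(+0.6402+0.0000i)  (+0.4803+0.0184i)·(+0.1148+0.2410i)  (+0.0898-0.4348i)·(-0.0303+0.0374i)  (-0.2055-0.0795i)·(-0.0043-0.0010i)
Y_3^-2(R⁻¹ n̂) = +0.080114+0.305106i

Re=0.0801 Im=0.3051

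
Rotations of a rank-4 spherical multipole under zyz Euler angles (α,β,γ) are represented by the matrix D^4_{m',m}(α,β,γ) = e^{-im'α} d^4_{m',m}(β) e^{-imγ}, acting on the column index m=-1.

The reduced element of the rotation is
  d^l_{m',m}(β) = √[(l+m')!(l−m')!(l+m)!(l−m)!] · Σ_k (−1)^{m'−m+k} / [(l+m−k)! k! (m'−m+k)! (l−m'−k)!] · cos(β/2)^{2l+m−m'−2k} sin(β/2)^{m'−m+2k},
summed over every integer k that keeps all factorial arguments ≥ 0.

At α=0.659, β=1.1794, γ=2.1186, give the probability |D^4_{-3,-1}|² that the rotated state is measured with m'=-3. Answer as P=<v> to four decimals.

D^4_{-3,-1}(0.6590,1.1794,2.1186) = e^{-i·-3·0.6590}·d^4_{-3,-1}(1.1794)·e^{-i·-1·2.1186}. Compute d first:
With c≡cos(β/2)=0.831108 and s≡sin(β/2)=0.556112, N=[1·5040·6·120]^{1/2}=1904.940944
k: max(0,(-1)−(-3))=2 … min(4+(-1),4−(-3))=3
  k=2: (−1)^0·1904.9409/(240)·0.8311^6·0.5561^2 = +0.808980
  k=3: (−1)^1·1904.9409/(144)·0.8311^4·0.5561^4 = -0.603665
d^4_{-3,-1}(1.1794) = +0.808980 -0.603665 = +0.205315
|D^4_{-3,-1}|² = |d^4_{-3,-1}(β)|² = (+0.205315)² = 0.042154 (the z-rotation phases have unit modulus)

P=0.0422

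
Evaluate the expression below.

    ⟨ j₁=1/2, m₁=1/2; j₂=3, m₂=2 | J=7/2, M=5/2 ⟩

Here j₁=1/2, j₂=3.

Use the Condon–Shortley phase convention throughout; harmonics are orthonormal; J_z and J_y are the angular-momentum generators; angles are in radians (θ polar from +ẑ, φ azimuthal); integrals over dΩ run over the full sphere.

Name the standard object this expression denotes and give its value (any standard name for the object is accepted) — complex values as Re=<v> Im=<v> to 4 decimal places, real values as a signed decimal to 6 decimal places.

Clebsch–Gordan coefficient, +√(6/7) ≈ +0.925820

This is a Clebsch–Gordan (vector-coupling) coefficient.
√[8·0!1!6!/8! · 1!0!5!1!6!1!] = √(86400/7)
  +(−1)^0/∏(0,0,0,5,1,1)! = 1/120  (running 1/120)
⟨..|..⟩ = √(86400/7)·(1/120) = +0.925820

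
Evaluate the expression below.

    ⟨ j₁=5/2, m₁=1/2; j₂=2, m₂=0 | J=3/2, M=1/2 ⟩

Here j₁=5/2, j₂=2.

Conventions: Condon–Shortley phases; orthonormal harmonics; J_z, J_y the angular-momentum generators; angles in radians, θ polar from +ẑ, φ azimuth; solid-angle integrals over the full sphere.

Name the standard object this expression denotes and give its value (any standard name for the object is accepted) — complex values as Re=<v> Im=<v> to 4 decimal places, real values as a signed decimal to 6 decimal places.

This is a Clebsch–Gordan (vector-coupling) coefficient.
j₁+j₂−J=3  J+j₁−j₂=2  J−j₁+j₂=1  j₁+j₂+J+1=7
(j₁±m₁, j₂±m₂, J±M) = (3,2,2,2,2,1)
P² = 32/35
sum k=1..2:
  [1] −1/2 = -1/2
  [2] +1/4 = 1/4
S = -1/4
C² = P²·S² = 2/35 ; C = -0.239046

Clebsch–Gordan coefficient, −√(2/35) ≈ -0.239046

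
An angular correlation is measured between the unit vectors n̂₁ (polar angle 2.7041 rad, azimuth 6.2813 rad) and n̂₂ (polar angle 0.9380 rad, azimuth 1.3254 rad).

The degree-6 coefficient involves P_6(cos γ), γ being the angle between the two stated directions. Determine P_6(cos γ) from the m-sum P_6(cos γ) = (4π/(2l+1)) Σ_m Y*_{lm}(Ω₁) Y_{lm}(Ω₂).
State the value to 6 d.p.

Summing Y*_{l m}(θ₁,φ₁)·Y_{l m}(θ₂,φ₂) over m ∈ [−6, 6]; prefactor 4π/(2·6+1) = 0.966644:
  m=-6: Y*=+0.002794-0.000032i  Y=-0.013050-0.132174i  product -0.000041-0.000369i
  m=-5: Y*=-0.020690+0.000195i  Y=+0.317684-0.113742i  product -0.006551+0.002415i
  m=-4: Y*=+0.092251-0.000696i  Y=+0.238690+0.357100i  product +0.022268+0.032777i
  m=-3: Y*=-0.270367+0.001529i  Y=-0.114924+0.126830i  product +0.030878-0.034466i
  m=-2: Y*=+0.493841-0.001862i  Y=+0.235111+0.125645i  product +0.116341+0.061611i
  m=-1: Y*=-0.411282+0.000775i  Y=-0.069486+0.277453i  product +0.028363-0.114165i
  m=+0: Y*=-0.210574-0.000000i  Y=+0.195417+0.000000i  product -0.041150-0.000000i
  m=+1: Y*=+0.411282+0.000775i  Y=+0.069486+0.277453i  product +0.028363+0.114165i
  m=+2: Y*=+0.493841+0.001862i  Y=+0.235111-0.125645i  product +0.116341-0.061611i
  m=+3: Y*=+0.270367+0.001529i  Y=+0.114924+0.126830i  product +0.030878+0.034466i
  m=+4: Y*=+0.092251+0.000696i  Y=+0.238690-0.357100i  product +0.022268-0.032777i
  m=+5: Y*=+0.020690+0.000195i  Y=-0.317684-0.113742i  product -0.006551-0.002415i
  m=+6: Y*=+0.002794+0.000032i  Y=-0.013050+0.132174i  product -0.000041+0.000369i
Accumulated sum +0.341368+0.000000i; after 4π/(2l+1) scaling, +0.329981+0.000000i ⇒ P_6 = 0.329981

0.329981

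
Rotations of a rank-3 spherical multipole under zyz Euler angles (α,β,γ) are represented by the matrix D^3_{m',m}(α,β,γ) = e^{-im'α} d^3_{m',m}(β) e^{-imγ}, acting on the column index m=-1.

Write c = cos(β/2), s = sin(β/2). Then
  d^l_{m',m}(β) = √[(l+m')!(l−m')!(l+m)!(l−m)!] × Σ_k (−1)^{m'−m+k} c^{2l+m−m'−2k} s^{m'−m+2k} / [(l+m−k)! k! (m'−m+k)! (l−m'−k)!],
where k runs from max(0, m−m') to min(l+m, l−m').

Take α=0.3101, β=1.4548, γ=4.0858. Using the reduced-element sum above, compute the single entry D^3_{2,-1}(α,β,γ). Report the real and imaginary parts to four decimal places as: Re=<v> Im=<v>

D^3_{2,-1}(0.3101,1.4548,4.0858) = e^{-i·2·0.3101}·d^3_{2,-1}(1.4548)·e^{-i·-1·4.0858}. Compute d first:
c=cos(1.454800/2)=0.746906, s=sin(1.454800/2)=0.664930; N=√[120·1·2·24]=75.894664
Admissible k: 0..1 (factorial args all ≥0)
  k=0: (−1)^3·75.8947/(12)·0.7469^3·0.6649^3 = -0.774738
  k=1: (−1)^4·75.8947/(24)·0.7469^1·0.6649^5 = +0.307005
d^3_{2,-1}(1.4548) = -0.774738 +0.307005 = -0.467733
D = (+0.813762-0.581198i)·(-0.467733)·(-0.586385-0.810032i) = +0.443396+0.148911i

Re=0.4434 Im=0.1489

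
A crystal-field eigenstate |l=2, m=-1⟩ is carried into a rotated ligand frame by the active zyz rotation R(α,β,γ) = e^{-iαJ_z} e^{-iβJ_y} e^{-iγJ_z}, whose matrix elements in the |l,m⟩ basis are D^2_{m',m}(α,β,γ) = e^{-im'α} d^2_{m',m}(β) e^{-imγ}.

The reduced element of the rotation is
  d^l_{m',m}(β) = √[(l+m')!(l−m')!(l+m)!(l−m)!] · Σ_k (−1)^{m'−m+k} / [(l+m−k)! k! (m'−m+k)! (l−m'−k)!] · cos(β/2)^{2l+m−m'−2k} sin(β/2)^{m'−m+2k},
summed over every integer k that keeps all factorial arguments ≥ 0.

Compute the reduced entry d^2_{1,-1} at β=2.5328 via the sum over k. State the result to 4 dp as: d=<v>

d^2_{1,-1}(β=2.5328) via the finite sum:
With c≡cos(β/2)=0.299717 and s≡sin(β/2)=0.954028, N=[6·1·1·6]^{1/2}=6.000000
k∈{0,1} keeps every argument non-negative
  k=0: (−1)^2·6.0000/(2)·0.2997^2·0.9540^2 = +0.245283
  k=1: (−1)^3·6.0000/(6)·0.2997^0·0.9540^4 = -0.828409
d^2_{1,-1}(2.5328) = +0.245283 -0.828409 = -0.583126

d=-0.5831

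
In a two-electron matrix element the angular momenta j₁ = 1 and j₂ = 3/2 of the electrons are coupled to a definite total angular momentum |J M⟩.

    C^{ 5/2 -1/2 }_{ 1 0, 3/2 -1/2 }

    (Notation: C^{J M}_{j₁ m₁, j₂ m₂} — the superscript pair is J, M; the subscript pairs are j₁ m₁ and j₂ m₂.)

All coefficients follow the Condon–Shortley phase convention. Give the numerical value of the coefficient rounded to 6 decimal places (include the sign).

triangle: 0!×2!×3!/6! = 12/720
(j±m)!: 1!×1!×1!×2!×2!×3! = 24
prefactor² = (2J+1)×Δ×N² = 12/5
  k=0: +1/(0!×0!×1!×1!×1!×2!) = 1/2
Σ = 1/2  ⇒  CG² = 12/5×(1/2)² = 3/5
CG = +√(3/5) = +0.774597

+0.774597  (= +√(3/5))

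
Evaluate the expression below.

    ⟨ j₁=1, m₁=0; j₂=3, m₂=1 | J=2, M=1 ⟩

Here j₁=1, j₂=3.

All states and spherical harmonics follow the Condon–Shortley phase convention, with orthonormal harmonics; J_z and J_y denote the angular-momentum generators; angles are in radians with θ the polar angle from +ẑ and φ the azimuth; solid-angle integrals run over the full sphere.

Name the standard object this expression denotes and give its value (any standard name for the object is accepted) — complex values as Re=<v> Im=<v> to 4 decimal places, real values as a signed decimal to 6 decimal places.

Clebsch–Gordan coefficient, −√(8/21) ≈ -0.617213

This is a Clebsch–Gordan (vector-coupling) coefficient.
√[5·2!0!4!/7! · 1!1!4!2!3!1!] = √(96/7)
  +(−1)^1/∏(1,1,0,3,0,1)! = -1/6  (running -1/6)
⟨..|..⟩ = √(96/7)·(-1/6) = -0.617213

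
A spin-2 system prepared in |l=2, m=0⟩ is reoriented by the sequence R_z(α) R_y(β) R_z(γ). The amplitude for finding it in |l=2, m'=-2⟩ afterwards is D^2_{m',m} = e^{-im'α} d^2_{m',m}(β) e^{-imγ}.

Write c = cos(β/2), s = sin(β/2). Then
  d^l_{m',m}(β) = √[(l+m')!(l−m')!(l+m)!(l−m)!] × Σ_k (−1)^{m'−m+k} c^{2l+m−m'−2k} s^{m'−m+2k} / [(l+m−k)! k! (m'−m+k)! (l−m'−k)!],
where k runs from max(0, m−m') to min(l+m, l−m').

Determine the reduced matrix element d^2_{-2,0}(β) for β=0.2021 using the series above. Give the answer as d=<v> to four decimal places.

d=0.0247

d^2_{-2,0}(β=0.2021) via the finite sum:
Half-angle: c=0.994899, s=0.100878. N=√(1·24·2·2)=9.797959
k∈{2} keeps every argument non-negative
  k=2: (−1)^0·9.7980/(4)·0.9949^2·0.1009^2 = +0.024673
d^2_{-2,0}(0.2021) = +0.024673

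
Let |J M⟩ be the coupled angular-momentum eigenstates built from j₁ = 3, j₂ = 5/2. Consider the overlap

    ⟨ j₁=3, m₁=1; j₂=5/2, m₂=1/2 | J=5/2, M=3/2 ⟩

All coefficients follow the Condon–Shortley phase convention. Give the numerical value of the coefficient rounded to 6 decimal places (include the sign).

triangle: 3!×3!×2!/9! = 72/362880
(j±m)!: 4!×2!×3!×2!×4!×1! = 13824
prefactor² = (2J+1)×Δ×N² = 576/35
  k=1: −1/(1!×2!×1!×2!×2!×0!) = -1/8
  k=2: +1/(2!×1!×0!×1!×3!×1!) = 1/12
Σ = -1/24  ⇒  CG² = 576/35×(-1/24)² = 1/35
CG = −√(1/35) = -0.169031

-0.169031  (= −√(1/35))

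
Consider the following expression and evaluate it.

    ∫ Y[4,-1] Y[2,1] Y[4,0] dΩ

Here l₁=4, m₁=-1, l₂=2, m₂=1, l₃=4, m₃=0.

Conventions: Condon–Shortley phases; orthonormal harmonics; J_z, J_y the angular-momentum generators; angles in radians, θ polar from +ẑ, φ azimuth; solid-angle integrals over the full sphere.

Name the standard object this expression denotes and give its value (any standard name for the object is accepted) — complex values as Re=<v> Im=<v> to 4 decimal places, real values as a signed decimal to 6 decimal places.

Gaunt coefficient, -0.044869

This is a Gaunt coefficient — the integral of a triple product of spherical harmonics over the sphere.
m-sum 0 ✓  L=10 even ✓  2≤4≤6 ✓
Π(2lᵢ+1) = 9×5×9 = 405
triangle coeff Δ(4,2,4) = 1/13860
Σ_t [0,2]: t=0:+1/192 t=1:−1/36 t=2:+1/192 = -5/288
(3j)²=20/693 [(4 2 4; 0 0 0)], sign=-1
Σ_t [1,2]: t=1:−1/96 t=2:+1/72 = 1/288
(3j)²=1/462 [(4 2 4; -1 1 0)], sign=+1
⇒ 4πI² = 150/5929
I = (-1)√(150/5929/(4π)) = -0.04486937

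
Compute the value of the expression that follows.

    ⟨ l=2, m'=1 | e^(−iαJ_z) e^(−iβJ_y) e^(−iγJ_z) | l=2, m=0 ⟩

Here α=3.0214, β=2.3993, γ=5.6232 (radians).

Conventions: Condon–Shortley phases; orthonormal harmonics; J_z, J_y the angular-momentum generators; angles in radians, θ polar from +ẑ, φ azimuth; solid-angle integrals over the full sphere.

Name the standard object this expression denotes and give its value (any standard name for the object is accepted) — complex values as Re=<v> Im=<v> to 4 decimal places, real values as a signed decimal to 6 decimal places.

This is a Wigner D-matrix element — the rotation-matrix element ⟨l m'| R(α,β,γ) |l m⟩ in the angular-momentum basis.
Split into d^2_{1,0}(β=2.3993) × two z-phases.
c=cos(2.399300/2)=0.362684, s=sin(2.399300/2)=0.931912; N=√[6·1·2·2]=4.898979
k: max(0,(0)−(1))=0 … min(2+(0),2−(1))=1
  k=0: (−1)^1·4.8990/(2)·0.3627^3·0.9319^1 = -0.108902
  k=1: (−1)^2·4.8990/(2)·0.3627^1·0.9319^3 = +0.719000
d^2_{1,0}(2.3993) = -0.108902 +0.719000 = +0.610098
Attach z-rotation phases: D = e^{-i(1)(3.0214)}·(+0.610098)·e^{-i(0)(5.6232)} = -0.605697-0.073153i

Wigner D-matrix element, Re=-0.6057 Im=-0.0732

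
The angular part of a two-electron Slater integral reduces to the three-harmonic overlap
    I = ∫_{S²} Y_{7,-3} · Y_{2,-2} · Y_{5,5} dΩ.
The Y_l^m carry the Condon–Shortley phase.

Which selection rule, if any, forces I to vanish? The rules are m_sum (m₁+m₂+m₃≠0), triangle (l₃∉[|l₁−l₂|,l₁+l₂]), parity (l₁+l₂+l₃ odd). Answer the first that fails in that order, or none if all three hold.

azimuthal sum: -3 − 2 + 5 = 0  ✓
5 ≤ 5 ≤ 9 (triangle on l)  ✓
L = 7 + 2 + 5 = 14 (even)  ✓

none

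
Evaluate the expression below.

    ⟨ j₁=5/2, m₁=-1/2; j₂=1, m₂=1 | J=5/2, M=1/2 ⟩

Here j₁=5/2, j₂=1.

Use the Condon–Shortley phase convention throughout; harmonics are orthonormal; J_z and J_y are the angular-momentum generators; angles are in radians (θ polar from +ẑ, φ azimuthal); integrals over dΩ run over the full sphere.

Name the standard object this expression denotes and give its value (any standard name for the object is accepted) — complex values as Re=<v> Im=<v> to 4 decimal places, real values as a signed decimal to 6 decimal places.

Clebsch–Gordan coefficient, −√(18/35) ≈ -0.717137

This is a Clebsch–Gordan (vector-coupling) coefficient.
triangle: 1!·4!·1!/7! = 24/5040
(j±m)!: 2!·3!·2!·0!·3!·2! = 288
prefactor² = (2J+1)·Δ·N² = 288/35
  k=1: −1/(1!·0!·2!·1!·2!·0!) = -1/4
Σ = -1/4  ⇒  CG² = 288/35·(-1/4)² = 18/35
CG = −√(18/35) = -0.717137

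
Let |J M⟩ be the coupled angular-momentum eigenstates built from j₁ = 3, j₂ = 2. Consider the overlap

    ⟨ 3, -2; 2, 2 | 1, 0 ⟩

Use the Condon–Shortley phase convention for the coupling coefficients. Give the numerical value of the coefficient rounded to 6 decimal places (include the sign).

+√(1/7) = +0.377964

triangle: 4!×2!×0!/7! = 48/5040
(j±m)!: 1!×5!×4!×0!×1!×1! = 2880
prefactor² = (2J+1)×Δ×N² = 576/7
  k=4: +1/(4!×0!×1!×0!×1!×0!) = 1/24
Σ = 1/24  ⇒  CG² = 576/7×(1/24)² = 1/7
CG = +√(1/7) = +0.377964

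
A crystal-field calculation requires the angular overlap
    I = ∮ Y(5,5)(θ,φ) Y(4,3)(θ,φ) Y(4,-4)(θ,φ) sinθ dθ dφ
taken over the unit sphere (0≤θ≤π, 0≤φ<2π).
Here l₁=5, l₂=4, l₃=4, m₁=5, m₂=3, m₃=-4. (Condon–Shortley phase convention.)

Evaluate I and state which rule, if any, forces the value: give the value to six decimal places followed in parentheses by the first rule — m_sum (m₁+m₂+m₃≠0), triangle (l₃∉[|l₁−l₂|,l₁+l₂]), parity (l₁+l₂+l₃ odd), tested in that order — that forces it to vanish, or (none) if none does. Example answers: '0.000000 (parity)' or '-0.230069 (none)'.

m-sum = 5 + 3 − 4 = 4 ≠ 0 ⇒ I = 0

0.000000 (m_sum)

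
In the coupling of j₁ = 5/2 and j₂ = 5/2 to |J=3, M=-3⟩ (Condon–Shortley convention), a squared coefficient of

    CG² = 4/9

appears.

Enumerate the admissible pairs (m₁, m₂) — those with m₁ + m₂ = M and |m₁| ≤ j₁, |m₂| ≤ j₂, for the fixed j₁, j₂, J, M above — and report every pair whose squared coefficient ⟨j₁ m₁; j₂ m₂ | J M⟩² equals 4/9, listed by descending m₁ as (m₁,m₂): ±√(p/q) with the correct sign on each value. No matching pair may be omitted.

Admissible pairs with m₁+m₂ = M = -3: (-5/2,-1/2), (-3/2,-3/2), (-1/2,-5/2)
  (m₁,m₂)=(-1/2,-5/2): CG² = 5/18, CG = +√(5/18)
  (m₁,m₂)=(-3/2,-3/2): CG² = 4/9, CG = −√(4/9)   ← matches the target
  (m₁,m₂)=(-5/2,-1/2): CG² = 5/18, CG = +√(5/18)
Pairs with CG² = 4/9: (-3/2,-3/2): −√(4/9)

(-3/2,-3/2): −√(4/9)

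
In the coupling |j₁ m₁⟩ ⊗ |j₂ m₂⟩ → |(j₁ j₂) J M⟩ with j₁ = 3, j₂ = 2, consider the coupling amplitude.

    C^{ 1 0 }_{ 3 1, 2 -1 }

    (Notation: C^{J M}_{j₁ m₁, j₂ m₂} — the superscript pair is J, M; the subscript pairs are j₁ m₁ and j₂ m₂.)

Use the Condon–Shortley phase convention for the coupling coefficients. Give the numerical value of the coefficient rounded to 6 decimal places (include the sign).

triangle: 4!×2!×0!/7! = 48/5040
(j±m)!: 4!×2!×1!×3!×1!×1! = 288
prefactor² = (2J+1)×Δ×N² = 288/35
  k=1: −1/(1!×3!×1!×0!×1!×0!) = -1/6
Σ = -1/6  ⇒  CG² = 288/35×(-1/6)² = 8/35
CG = −√(8/35) = -0.478091

-0.478091  (= −√(8/35))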